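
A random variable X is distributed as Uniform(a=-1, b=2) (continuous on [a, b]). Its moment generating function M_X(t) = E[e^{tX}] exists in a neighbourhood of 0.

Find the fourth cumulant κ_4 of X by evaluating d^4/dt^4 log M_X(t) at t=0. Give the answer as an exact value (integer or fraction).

κ_4 = D^4[K](0) = -27/40

M_X(t) = (e^(2*t) - e^(-t))/(3*t)
K_X(t) = log M_X(t) = -log(t) + log(e^(2*t) - e^(-t)) - log(3)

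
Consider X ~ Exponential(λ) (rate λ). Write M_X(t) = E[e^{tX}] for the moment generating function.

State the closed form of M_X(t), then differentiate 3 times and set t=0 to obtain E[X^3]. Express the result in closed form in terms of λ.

E[X^3] = M′′′(0) = 6/λ^3

M_X(t) = λ/(λ - t)
M′(t) = λ/(λ^2 - 2*λ*t + t^2)
M′′(t) = -2*λ/(-λ^3 + 3*λ^2*t - 3*λ*t^2 + t^3)
M′′′(t) = 6*λ/(λ^4 - 4*λ^3*t + 6*λ^2*t^2 - 4*λ*t^3 + t^4)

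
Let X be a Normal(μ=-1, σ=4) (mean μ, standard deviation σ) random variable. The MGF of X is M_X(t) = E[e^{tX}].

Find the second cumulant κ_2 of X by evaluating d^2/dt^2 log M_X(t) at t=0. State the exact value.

M_X(t) = e^(8*t^2 - t)
K_X(t) = log M_X(t) = 8*t^2 - t
D^2[K](t) = 16

κ_2 = D^2[K](0) = 16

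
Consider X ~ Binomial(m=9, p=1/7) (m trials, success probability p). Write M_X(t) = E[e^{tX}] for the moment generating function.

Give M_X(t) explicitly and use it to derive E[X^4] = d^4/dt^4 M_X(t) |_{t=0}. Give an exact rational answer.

E[X^4] = D^4[M](0) = 7425/343

M_X(t) = (e^(t)/7 + 6/7)^9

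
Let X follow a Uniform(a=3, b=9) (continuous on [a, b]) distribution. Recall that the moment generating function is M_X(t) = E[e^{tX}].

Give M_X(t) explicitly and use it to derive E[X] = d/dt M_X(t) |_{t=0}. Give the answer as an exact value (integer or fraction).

E[X] = M′(0) = 6

M_X(t) = (e^(9*t) - e^(3*t))/(6*t)
M′(t) = (9*t*e^(9*t) - 3*t*e^(3*t) - e^(9*t) + e^(3*t))/(6*t^2)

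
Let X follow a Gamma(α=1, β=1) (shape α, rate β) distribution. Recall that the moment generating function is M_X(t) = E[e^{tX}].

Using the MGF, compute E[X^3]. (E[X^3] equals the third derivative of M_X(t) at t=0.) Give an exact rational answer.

E[X^3] = M^(3)(0) = 6

M_X(t) = 1/(1 - t)
M^(3)(t) = 6/(t^4 - 4*t^3 + 6*t^2 - 4*t + 1)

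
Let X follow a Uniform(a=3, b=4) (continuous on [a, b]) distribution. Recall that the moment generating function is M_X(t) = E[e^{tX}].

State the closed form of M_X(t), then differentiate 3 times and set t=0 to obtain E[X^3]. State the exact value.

E[X^3] = M′′′(0) = 175/4

M_X(t) = (e^(4*t) - e^(3*t))/t
M′(t) = (4*t*e^(4*t) - 3*t*e^(3*t) - e^(4*t) + e^(3*t))/t^2
M′′(t) = (16*t^2*e^(4*t) - 9*t^2*e^(3*t) - 8*t*e^(4*t) + 6*t*e^(3*t) + 2*e^(4*t) - 2*e^(3*t))/t^3
M′′′(t) = (64*t^3*e^(4*t) - 27*t^3*e^(3*t) - 48*t^2*e^(4*t) + 27*t^2*e^(3*t) + 24*t*e^(4*t) - 18*t*e^(3*t) - 6*e^(4*t) + 6*e^(3*t))/t^4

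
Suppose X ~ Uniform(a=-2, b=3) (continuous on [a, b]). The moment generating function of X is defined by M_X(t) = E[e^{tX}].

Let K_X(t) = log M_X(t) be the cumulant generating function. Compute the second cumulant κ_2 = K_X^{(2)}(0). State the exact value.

κ_2 = K^(2)(0) = 25/12

M_X(t) = (e^(3*t) - e^(-2*t))/(5*t)
K_X(t) = log M_X(t) = -log(t) + log(e^(3*t) - e^(-2*t)) - log(5)
K^(2)(t) = (-25*t^2*e^(5*t) + e^(10*t) - 2*e^(5*t) + 1)/(t^2*e^(10*t) - 2*t^2*e^(5*t) + t^2)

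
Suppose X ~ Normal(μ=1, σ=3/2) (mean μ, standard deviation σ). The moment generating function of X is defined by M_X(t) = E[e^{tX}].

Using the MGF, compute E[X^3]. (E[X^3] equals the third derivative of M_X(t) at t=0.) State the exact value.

E[X^3] = M′′′(0) = 31/4

M_X(t) = e^(9*t^2/8 + t)
M′(t) = 9*t*e^(t)*e^(9*t^2/8)/4 + e^(t)*e^(9*t^2/8)
M′′(t) = 81*t^2*e^(t)*e^(9*t^2/8)/16 + 9*t*e^(t)*e^(9*t^2/8)/2 + 13*e^(t)*e^(9*t^2/8)/4
M′′′(t) = 729*t^3*e^(t)*e^(9*t^2/8)/64 + 243*t^2*e^(t)*e^(9*t^2/8)/16 + 351*t*e^(t)*e^(9*t^2/8)/16 + 31*e^(t)*e^(9*t^2/8)/4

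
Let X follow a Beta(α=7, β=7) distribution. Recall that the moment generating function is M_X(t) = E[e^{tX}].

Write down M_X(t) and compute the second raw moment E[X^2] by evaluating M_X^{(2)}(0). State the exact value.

M_X(t) = ₁F₁(7; 14; t)
M′(t) = ₁F₁(8; 15; t)/2
M′′(t) = 4*₁F₁(9; 16; t)/15

E[X^2] = M′′(0) = 4/15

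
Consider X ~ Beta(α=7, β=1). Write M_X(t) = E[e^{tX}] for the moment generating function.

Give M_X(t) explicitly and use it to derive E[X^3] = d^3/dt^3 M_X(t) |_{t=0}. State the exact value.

M_X(t) = ₁F₁(7; 8; t)
dM/dt = 7*₁F₁(8; 9; t)/8
d^2M/dt^2 = 7*₁F₁(9; 10; t)/9
d^3M/dt^3 = 7*₁F₁(10; 11; t)/10

E[X^3] = d^3M/dt^3 |_{t=0} = 7/10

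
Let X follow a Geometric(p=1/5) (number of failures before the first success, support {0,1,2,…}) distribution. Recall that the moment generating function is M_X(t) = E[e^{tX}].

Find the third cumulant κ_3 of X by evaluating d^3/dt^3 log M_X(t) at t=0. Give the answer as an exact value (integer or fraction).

M_X(t) = 1/(5*(1 - 4*e^(t)/5))
K_X(t) = log M_X(t) = -log(1 - 4*e^(t)/5) - log(5)
D^3[K](t) = (-80*e^(2*t) - 100*e^(t))/(64*e^(3*t) - 240*e^(2*t) + 300*e^(t) - 125)

κ_3 = D^3[K](0) = 180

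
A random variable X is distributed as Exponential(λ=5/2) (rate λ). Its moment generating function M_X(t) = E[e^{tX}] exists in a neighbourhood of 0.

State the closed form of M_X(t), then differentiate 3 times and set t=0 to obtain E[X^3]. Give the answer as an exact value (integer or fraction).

E[X^3] = d^3M/dt^3 |_{t=0} = 48/125

M_X(t) = 5/(2*(5/2 - t))
dM/dt = 10/(4*t^2 - 20*t + 25)
d^2M/dt^2 = -40/(8*t^3 - 60*t^2 + 150*t - 125)
d^3M/dt^3 = 240/(16*t^4 - 160*t^3 + 600*t^2 - 1000*t + 625)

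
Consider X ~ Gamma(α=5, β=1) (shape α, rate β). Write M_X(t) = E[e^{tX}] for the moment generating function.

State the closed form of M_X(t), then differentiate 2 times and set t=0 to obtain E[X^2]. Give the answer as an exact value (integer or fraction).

M_X(t) = (1 - t)^(-5)
dM/dt = 5/(t^6 - 6*t^5 + 15*t^4 - 20*t^3 + 15*t^2 - 6*t + 1)
d^2M/dt^2 = -30/(t^7 - 7*t^6 + 21*t^5 - 35*t^4 + 35*t^3 - 21*t^2 + 7*t - 1)

E[X^2] = d^2M/dt^2 |_{t=0} = 30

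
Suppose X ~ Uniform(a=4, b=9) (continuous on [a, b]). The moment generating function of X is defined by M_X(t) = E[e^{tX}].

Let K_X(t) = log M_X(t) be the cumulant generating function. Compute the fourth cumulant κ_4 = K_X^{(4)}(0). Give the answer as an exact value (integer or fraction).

κ_4 = K^(4)(0) = -125/24

M_X(t) = (e^(9*t) - e^(4*t))/(5*t)
K_X(t) = log M_X(t) = -log(t) + log(e^(9*t) - e^(4*t)) - log(5)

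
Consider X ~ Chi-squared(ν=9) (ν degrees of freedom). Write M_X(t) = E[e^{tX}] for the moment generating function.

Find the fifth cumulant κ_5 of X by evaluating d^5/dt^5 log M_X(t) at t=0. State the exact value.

κ_5 = D^5[K](0) = 3456

M_X(t) = (1 - 2*t)^(-9/2)
K_X(t) = log M_X(t) = -9*log(1 - 2*t)/2
D^5[K](t) = -3456/(32*t^5 - 80*t^4 + 80*t^3 - 40*t^2 + 10*t - 1)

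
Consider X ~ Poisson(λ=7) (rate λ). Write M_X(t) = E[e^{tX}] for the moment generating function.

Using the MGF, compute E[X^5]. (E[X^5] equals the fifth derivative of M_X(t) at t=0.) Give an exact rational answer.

E[X^5] = M′′′′′(0) = 50134

M_X(t) = e^(7*e^(t) - 7)
M′(t) = 7*e^(-7)*e^(t)*e^(7*e^(t))
M′′(t) = (49*e^(2*t)*e^(7*e^(t)) + 7*e^(t)*e^(7*e^(t)))*e^(-7)
M′′′(t) = (343*e^(3*t)*e^(7*e^(t)) + 147*e^(2*t)*e^(7*e^(t)) + 7*e^(t)*e^(7*e^(t)))*e^(-7)
M′′′′(t) = (2401*e^(4*t)*e^(7*e^(t)) + 2058*e^(3*t)*e^(7*e^(t)) + 343*e^(2*t)*e^(7*e^(t)) + 7*e^(t)*e^(7*e^(t)))*e^(-7)
M′′′′′(t) = (16807*e^(5*t)*e^(7*e^(t)) + 24010*e^(4*t)*e^(7*e^(t)) + 8575*e^(3*t)*e^(7*e^(t)) + 735*e^(2*t)*e^(7*e^(t)) + 7*e^(t)*e^(7*e^(t)))*e^(-7)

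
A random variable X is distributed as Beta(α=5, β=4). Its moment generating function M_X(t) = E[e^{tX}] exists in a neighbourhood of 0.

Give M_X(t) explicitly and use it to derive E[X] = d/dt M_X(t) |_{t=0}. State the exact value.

M_X(t) = ₁F₁(5; 9; t)
M′(t) = 5*₁F₁(6; 10; t)/9

E[X] = M′(0) = 5/9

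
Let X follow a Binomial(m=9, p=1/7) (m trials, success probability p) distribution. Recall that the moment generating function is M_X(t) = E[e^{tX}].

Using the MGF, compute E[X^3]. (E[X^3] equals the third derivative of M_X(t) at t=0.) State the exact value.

M_X(t) = (e^(t)/7 + 6/7)^9

E[X^3] = M′′′(0) = 351/49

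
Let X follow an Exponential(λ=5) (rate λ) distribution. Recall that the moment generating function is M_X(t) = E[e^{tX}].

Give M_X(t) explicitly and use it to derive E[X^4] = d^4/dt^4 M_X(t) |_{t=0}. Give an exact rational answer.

M_X(t) = 5/(5 - t)
M′(t) = 5/(t^2 - 10*t + 25)
M′′(t) = -10/(t^3 - 15*t^2 + 75*t - 125)
M′′′(t) = 30/(t^4 - 20*t^3 + 150*t^2 - 500*t + 625)
M′′′′(t) = -120/(t^5 - 25*t^4 + 250*t^3 - 1250*t^2 + 3125*t - 3125)

E[X^4] = M′′′′(0) = 24/625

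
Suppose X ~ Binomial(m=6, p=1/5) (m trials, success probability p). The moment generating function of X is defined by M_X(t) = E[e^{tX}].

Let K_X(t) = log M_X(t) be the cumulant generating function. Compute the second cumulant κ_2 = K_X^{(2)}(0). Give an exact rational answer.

κ_2 = K^(2)(0) = 24/25

M_X(t) = (e^(t)/5 + 4/5)^6
K_X(t) = log M_X(t) = 6*log(e^(t)/5 + 4/5)
K^(2)(t) = 24*e^(t)/(e^(2*t) + 8*e^(t) + 16)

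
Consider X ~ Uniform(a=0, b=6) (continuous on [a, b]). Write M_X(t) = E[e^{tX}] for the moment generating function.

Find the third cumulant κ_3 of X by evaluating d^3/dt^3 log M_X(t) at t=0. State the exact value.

κ_3 = K′′′(0) = 0

M_X(t) = (e^(6*t) - 1)/(6*t)
K_X(t) = log M_X(t) = -log(t) + log(e^(6*t) - 1) - log(6)
K′(t) = (6*t*e^(6*t) - e^(6*t) + 1)/(t*e^(6*t) - t)
K′′(t) = (-36*t^2*e^(6*t) + e^(12*t) - 2*e^(6*t) + 1)/(t^2*e^(12*t) - 2*t^2*e^(6*t) + t^2)
K′′′(t) = (216*t^3*e^(12*t) + 216*t^3*e^(6*t) - 2*e^(18*t) + 6*e^(12*t) - 6*e^(6*t) + 2)/(t^3*e^(18*t) - 3*t^3*e^(12*t) + 3*t^3*e^(6*t) - t^3)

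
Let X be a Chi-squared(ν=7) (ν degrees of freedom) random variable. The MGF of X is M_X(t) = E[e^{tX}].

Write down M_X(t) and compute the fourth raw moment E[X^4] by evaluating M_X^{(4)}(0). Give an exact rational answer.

E[X^4] = D^4[M](0) = 9009

M_X(t) = (1 - 2*t)^(-7/2)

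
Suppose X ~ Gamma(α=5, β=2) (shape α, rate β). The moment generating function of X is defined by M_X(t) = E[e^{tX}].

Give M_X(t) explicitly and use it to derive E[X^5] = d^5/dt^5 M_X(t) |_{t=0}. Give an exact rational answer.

E[X^5] = D^5[M](0) = 945/2

M_X(t) = 32/(2 - t)^5
D^5[M](t) = 483840/(t^10 - 20*t^9 + 180*t^8 - 960*t^7 + 3360*t^6 - 8064*t^5 + 13440*t^4 - 15360*t^3 + 11520*t^2 - 5120*t + 1024)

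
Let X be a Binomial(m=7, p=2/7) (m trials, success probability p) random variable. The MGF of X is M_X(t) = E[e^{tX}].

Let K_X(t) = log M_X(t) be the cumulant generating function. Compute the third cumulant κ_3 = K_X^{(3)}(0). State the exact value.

M_X(t) = (2*e^(t)/7 + 5/7)^7
K_X(t) = log M_X(t) = 7*log(2*e^(t)/7 + 5/7)
K^(3)(t) = (-140*e^(2*t) + 350*e^(t))/(8*e^(3*t) + 60*e^(2*t) + 150*e^(t) + 125)

κ_3 = K^(3)(0) = 30/49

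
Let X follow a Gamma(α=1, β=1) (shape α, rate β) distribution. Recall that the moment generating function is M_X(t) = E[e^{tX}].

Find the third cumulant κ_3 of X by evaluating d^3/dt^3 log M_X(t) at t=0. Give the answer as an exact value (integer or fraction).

M_X(t) = 1/(1 - t)
K_X(t) = log M_X(t) = -log(1 - t)
K′(t) = -1/(t - 1)
K′′(t) = 1/(t^2 - 2*t + 1)
K′′′(t) = -2/(t^3 - 3*t^2 + 3*t - 1)

κ_3 = K′′′(0) = 2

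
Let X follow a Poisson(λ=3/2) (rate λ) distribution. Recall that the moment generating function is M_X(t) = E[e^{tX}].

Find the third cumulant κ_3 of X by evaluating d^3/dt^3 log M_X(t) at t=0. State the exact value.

κ_3 = K′′′(0) = 3/2

M_X(t) = e^(3*e^(t)/2 - 3/2)
K_X(t) = log M_X(t) = 3*e^(t)/2 - 3/2
K′(t) = 3*e^(t)/2
K′′(t) = 3*e^(t)/2
K′′′(t) = 3*e^(t)/2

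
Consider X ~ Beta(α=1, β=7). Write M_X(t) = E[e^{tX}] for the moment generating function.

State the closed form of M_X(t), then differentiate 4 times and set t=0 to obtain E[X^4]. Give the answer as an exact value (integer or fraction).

E[X^4] = D^4[M](0) = 1/330

M_X(t) = ₁F₁(1; 8; t)
D^4[M](t) = ₁F₁(5; 12; t)/330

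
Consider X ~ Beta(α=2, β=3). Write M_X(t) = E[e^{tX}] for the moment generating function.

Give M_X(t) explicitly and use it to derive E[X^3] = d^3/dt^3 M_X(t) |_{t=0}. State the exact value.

E[X^3] = D^3[M](0) = 4/35

M_X(t) = ₁F₁(2; 5; t)
D^3[M](t) = 4*₁F₁(5; 8; t)/35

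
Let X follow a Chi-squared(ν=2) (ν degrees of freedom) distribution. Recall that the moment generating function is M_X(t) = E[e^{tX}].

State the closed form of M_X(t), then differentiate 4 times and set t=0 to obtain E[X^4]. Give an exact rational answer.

M_X(t) = 1/(1 - 2*t)
dM/dt = 2/(4*t^2 - 4*t + 1)
d^2M/dt^2 = -8/(8*t^3 - 12*t^2 + 6*t - 1)
d^3M/dt^3 = 48/(16*t^4 - 32*t^3 + 24*t^2 - 8*t + 1)
d^4M/dt^4 = -384/(32*t^5 - 80*t^4 + 80*t^3 - 40*t^2 + 10*t - 1)

E[X^4] = d^4M/dt^4 |_{t=0} = 384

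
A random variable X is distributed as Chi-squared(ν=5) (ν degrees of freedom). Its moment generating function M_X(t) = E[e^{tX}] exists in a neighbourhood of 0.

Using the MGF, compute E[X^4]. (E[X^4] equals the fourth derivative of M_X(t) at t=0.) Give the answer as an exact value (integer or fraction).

M_X(t) = (1 - 2*t)^(-5/2)
dM/dt = -5/(8*t^3*√(1 - 2*t) - 12*t^2*√(1 - 2*t) + 6*t*√(1 - 2*t) - √(1 - 2*t))
d^2M/dt^2 = 35/(16*t^4*√(1 - 2*t) - 32*t^3*√(1 - 2*t) + 24*t^2*√(1 - 2*t) - 8*t*√(1 - 2*t) + √(1 - 2*t))
d^3M/dt^3 = -315/(32*t^5*√(1 - 2*t) - 80*t^4*√(1 - 2*t) + 80*t^3*√(1 - 2*t) - 40*t^2*√(1 - 2*t) + 10*t*√(1 - 2*t) - √(1 - 2*t))
d^4M/dt^4 = 3465/(64*t^6*√(1 - 2*t) - 192*t^5*√(1 - 2*t) + 240*t^4*√(1 - 2*t) - 160*t^3*√(1 - 2*t) + 60*t^2*√(1 - 2*t) - 12*t*√(1 - 2*t) + √(1 - 2*t))

E[X^4] = d^4M/dt^4 |_{t=0} = 3465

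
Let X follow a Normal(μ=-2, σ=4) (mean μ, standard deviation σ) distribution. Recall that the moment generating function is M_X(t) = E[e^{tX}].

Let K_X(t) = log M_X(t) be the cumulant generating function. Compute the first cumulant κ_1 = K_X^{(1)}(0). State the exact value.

M_X(t) = e^(8*t^2 - 2*t)
K_X(t) = log M_X(t) = 8*t^2 - 2*t
K^(1)(t) = 16*t - 2

κ_1 = K^(1)(0) = -2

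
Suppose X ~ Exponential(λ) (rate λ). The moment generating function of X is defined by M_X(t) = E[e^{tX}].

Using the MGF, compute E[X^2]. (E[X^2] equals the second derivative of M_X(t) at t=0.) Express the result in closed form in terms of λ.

M_X(t) = λ/(λ - t)
M′(t) = λ/(λ^2 - 2*λ*t + t^2)
M′′(t) = -2*λ/(-λ^3 + 3*λ^2*t - 3*λ*t^2 + t^3)

E[X^2] = M′′(0) = 2/λ^2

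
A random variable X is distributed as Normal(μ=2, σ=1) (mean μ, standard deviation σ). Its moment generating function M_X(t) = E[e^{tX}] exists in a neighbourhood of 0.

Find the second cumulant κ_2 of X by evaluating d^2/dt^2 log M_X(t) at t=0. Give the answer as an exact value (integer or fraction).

κ_2 = D^2[K](0) = 1

M_X(t) = e^(t^2/2 + 2*t)
K_X(t) = log M_X(t) = t^2/2 + 2*t
D^2[K](t) = 1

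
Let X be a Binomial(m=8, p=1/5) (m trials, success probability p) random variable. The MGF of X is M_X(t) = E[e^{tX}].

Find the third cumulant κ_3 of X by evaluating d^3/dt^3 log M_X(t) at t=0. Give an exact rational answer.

κ_3 = D^3[K](0) = 96/125

M_X(t) = (e^(t)/5 + 4/5)^8
K_X(t) = log M_X(t) = 8*log(e^(t)/5 + 4/5)
D^3[K](t) = (-32*e^(2*t) + 128*e^(t))/(e^(3*t) + 12*e^(2*t) + 48*e^(t) + 64)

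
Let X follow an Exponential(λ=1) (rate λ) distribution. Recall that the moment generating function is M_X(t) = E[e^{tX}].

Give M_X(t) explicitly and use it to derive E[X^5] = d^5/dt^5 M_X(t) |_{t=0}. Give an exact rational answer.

M_X(t) = 1/(1 - t)
dM/dt = 1/(t^2 - 2*t + 1)
d^2M/dt^2 = -2/(t^3 - 3*t^2 + 3*t - 1)
d^3M/dt^3 = 6/(t^4 - 4*t^3 + 6*t^2 - 4*t + 1)
d^4M/dt^4 = -24/(t^5 - 5*t^4 + 10*t^3 - 10*t^2 + 5*t - 1)
d^5M/dt^5 = 120/(t^6 - 6*t^5 + 15*t^4 - 20*t^3 + 15*t^2 - 6*t + 1)

E[X^5] = d^5M/dt^5 |_{t=0} = 120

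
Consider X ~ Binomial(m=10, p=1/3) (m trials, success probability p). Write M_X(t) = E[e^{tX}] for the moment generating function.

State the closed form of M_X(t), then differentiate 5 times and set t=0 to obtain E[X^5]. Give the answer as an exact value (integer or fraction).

M_X(t) = (e^(t)/3 + 2/3)^10

E[X^5] = d^5M/dt^5 |_{t=0} = 4700/3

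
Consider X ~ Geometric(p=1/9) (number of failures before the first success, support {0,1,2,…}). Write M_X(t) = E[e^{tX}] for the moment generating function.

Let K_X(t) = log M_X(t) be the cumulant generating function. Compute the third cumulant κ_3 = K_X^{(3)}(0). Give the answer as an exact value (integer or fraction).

κ_3 = K′′′(0) = 1224

M_X(t) = 1/(9*(1 - 8*e^(t)/9))
K_X(t) = log M_X(t) = -log(1 - 8*e^(t)/9) - 2*log(3)
K′(t) = -8*e^(t)/(8*e^(t) - 9)
K′′(t) = 72*e^(t)/(64*e^(2*t) - 144*e^(t) + 81)
K′′′(t) = (-576*e^(2*t) - 648*e^(t))/(512*e^(3*t) - 1728*e^(2*t) + 1944*e^(t) - 729)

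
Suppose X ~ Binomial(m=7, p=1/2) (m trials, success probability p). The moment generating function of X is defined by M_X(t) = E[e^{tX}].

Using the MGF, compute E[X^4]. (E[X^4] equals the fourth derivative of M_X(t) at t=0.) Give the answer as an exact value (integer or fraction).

E[X^4] = M^(4)(0) = 287

M_X(t) = (e^(t)/2 + 1/2)^7
M^(4)(t) = 2401*e^(7*t)/128 + 567*e^(6*t)/8 + 13125*e^(5*t)/128 + 70*e^(4*t) + 2835*e^(3*t)/128 + 21*e^(2*t)/8 + 7*e^(t)/128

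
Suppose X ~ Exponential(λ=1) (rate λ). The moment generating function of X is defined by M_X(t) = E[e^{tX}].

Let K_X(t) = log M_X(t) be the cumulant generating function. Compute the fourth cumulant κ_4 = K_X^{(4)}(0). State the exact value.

M_X(t) = 1/(1 - t)
K_X(t) = log M_X(t) = -log(1 - t)
K′(t) = -1/(t - 1)
K′′(t) = 1/(t^2 - 2*t + 1)
K′′′(t) = -2/(t^3 - 3*t^2 + 3*t - 1)
K′′′′(t) = 6/(t^4 - 4*t^3 + 6*t^2 - 4*t + 1)

κ_4 = K′′′′(0) = 6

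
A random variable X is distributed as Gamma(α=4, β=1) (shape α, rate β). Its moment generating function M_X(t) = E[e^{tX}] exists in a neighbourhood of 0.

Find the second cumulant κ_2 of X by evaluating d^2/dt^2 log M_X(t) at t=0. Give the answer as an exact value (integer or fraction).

κ_2 = K^(2)(0) = 4

M_X(t) = (1 - t)^(-4)
K_X(t) = log M_X(t) = -4*log(1 - t)
K^(2)(t) = 4/(t^2 - 2*t + 1)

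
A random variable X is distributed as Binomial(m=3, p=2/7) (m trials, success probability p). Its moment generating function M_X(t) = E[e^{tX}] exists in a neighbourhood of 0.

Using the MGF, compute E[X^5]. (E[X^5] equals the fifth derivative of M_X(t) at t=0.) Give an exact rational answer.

E[X^5] = M^(5)(0) = 4014/343

M_X(t) = (2*e^(t)/7 + 5/7)^3
M^(5)(t) = 1944*e^(3*t)/343 + 1920*e^(2*t)/343 + 150*e^(t)/343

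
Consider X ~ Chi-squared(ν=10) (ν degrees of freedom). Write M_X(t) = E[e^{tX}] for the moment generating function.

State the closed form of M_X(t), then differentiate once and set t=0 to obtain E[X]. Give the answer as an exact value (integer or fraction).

E[X] = M^(1)(0) = 10

M_X(t) = (1 - 2*t)^(-5)
M^(1)(t) = 10/(64*t^6 - 192*t^5 + 240*t^4 - 160*t^3 + 60*t^2 - 12*t + 1)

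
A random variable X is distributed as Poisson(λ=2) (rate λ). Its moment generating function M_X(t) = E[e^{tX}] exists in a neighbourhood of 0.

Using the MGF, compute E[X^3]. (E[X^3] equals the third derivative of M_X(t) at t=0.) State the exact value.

M_X(t) = e^(2*e^(t) - 2)
D^3[M](t) = (8*e^(3*t)*e^(2*e^(t)) + 12*e^(2*t)*e^(2*e^(t)) + 2*e^(t)*e^(2*e^(t)))*e^(-2)

E[X^3] = D^3[M](0) = 22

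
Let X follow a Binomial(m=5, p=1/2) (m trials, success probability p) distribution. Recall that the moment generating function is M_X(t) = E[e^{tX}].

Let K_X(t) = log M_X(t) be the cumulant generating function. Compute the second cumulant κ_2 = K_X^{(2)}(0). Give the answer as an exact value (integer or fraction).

κ_2 = K^(2)(0) = 5/4

M_X(t) = (e^(t)/2 + 1/2)^5
K_X(t) = log M_X(t) = 5*log(e^(t)/2 + 1/2)
K^(2)(t) = 5*e^(t)/(e^(2*t) + 2*e^(t) + 1)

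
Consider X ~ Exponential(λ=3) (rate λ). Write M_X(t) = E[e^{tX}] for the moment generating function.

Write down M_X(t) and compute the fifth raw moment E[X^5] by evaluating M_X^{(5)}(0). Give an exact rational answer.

M_X(t) = 3/(3 - t)
M′(t) = 3/(t^2 - 6*t + 9)
M′′(t) = -6/(t^3 - 9*t^2 + 27*t - 27)
M′′′(t) = 18/(t^4 - 12*t^3 + 54*t^2 - 108*t + 81)
M′′′′(t) = -72/(t^5 - 15*t^4 + 90*t^3 - 270*t^2 + 405*t - 243)
M′′′′′(t) = 360/(t^6 - 18*t^5 + 135*t^4 - 540*t^3 + 1215*t^2 - 1458*t + 729)

E[X^5] = M′′′′′(0) = 40/81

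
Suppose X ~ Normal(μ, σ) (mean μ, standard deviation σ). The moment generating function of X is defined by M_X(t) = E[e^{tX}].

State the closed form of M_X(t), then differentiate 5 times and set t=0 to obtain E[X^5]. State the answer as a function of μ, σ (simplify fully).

M_X(t) = e^(μ*t + σ^2*t^2/2)
dM/dt = μ*e^(μ*t)*e^(σ^2*t^2/2) + σ^2*t*e^(μ*t)*e^(σ^2*t^2/2)
d^2M/dt^2 = μ^2*e^(μ*t)*e^(σ^2*t^2/2) + 2*μ*σ^2*t*e^(μ*t)*e^(σ^2*t^2/2) + σ^4*t^2*e^(μ*t)*e^(σ^2*t^2/2) + σ^2*e^(μ*t)*e^(σ^2*t^2/2)

E[X^5] = d^5M/dt^5 |_{t=0} = μ*(μ^4 + 10*μ^2*σ^2 + 15*σ^4)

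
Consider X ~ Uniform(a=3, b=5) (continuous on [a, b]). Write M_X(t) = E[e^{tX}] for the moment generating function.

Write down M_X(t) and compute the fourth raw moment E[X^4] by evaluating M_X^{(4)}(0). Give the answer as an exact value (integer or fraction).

E[X^4] = M′′′′(0) = 1441/5

M_X(t) = (e^(5*t) - e^(3*t))/(2*t)
M′(t) = (5*t*e^(5*t) - 3*t*e^(3*t) - e^(5*t) + e^(3*t))/(2*t^2)
M′′(t) = (25*t^2*e^(5*t) - 9*t^2*e^(3*t) - 10*t*e^(5*t) + 6*t*e^(3*t) + 2*e^(5*t) - 2*e^(3*t))/(2*t^3)
M′′′(t) = (125*t^3*e^(5*t) - 27*t^3*e^(3*t) - 75*t^2*e^(5*t) + 27*t^2*e^(3*t) + 30*t*e^(5*t) - 18*t*e^(3*t) - 6*e^(5*t) + 6*e^(3*t))/(2*t^4)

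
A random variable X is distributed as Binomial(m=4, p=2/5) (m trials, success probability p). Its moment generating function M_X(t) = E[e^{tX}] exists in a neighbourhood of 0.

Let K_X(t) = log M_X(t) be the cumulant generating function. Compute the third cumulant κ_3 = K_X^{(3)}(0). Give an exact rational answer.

M_X(t) = (2*e^(t)/5 + 3/5)^4
K_X(t) = log M_X(t) = 4*log(2*e^(t)/5 + 3/5)
K^(3)(t) = (-48*e^(2*t) + 72*e^(t))/(8*e^(3*t) + 36*e^(2*t) + 54*e^(t) + 27)

κ_3 = K^(3)(0) = 24/125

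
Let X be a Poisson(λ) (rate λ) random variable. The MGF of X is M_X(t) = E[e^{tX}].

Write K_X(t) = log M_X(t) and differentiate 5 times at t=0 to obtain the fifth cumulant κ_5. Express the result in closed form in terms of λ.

κ_5 = K′′′′′(0) = λ

M_X(t) = e^(λ*(e^(t) - 1))
K_X(t) = log M_X(t) = λ*(e^(t) - 1)
K′(t) = λ*e^(t)
K′′(t) = λ*e^(t)
K′′′(t) = λ*e^(t)
K′′′′(t) = λ*e^(t)
K′′′′′(t) = λ*e^(t)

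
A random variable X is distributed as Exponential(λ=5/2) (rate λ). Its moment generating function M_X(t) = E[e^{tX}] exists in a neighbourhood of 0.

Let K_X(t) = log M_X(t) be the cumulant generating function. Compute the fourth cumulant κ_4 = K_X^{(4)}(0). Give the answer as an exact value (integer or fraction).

M_X(t) = 5/(2*(5/2 - t))
K_X(t) = log M_X(t) = -log(5/2 - t) - log(2) + log(5)
dK/dt = -2/(2*t - 5)
d^2K/dt^2 = 4/(4*t^2 - 20*t + 25)
d^3K/dt^3 = -16/(8*t^3 - 60*t^2 + 150*t - 125)
d^4K/dt^4 = 96/(16*t^4 - 160*t^3 + 600*t^2 - 1000*t + 625)

κ_4 = d^4K/dt^4 |_{t=0} = 96/625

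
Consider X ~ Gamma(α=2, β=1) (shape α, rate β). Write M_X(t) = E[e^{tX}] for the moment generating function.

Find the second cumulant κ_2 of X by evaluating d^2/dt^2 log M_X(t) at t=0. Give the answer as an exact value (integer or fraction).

M_X(t) = (1 - t)^(-2)
K_X(t) = log M_X(t) = -2*log(1 - t)
dK/dt = -2/(t - 1)
d^2K/dt^2 = 2/(t^2 - 2*t + 1)

κ_2 = d^2K/dt^2 |_{t=0} = 2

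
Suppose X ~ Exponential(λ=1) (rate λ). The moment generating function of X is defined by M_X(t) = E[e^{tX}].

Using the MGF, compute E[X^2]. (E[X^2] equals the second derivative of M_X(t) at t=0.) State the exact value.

M_X(t) = 1/(1 - t)
dM/dt = 1/(t^2 - 2*t + 1)
d^2M/dt^2 = -2/(t^3 - 3*t^2 + 3*t - 1)

E[X^2] = d^2M/dt^2 |_{t=0} = 2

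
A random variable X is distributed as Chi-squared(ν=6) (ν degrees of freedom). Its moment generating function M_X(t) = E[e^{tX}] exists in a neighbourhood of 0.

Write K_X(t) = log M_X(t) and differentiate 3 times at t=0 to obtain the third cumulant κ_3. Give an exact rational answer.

κ_3 = d^3K/dt^3 |_{t=0} = 48

M_X(t) = (1 - 2*t)^(-3)
K_X(t) = log M_X(t) = -3*log(1 - 2*t)
dK/dt = -6/(2*t - 1)
d^2K/dt^2 = 12/(4*t^2 - 4*t + 1)
d^3K/dt^3 = -48/(8*t^3 - 12*t^2 + 6*t - 1)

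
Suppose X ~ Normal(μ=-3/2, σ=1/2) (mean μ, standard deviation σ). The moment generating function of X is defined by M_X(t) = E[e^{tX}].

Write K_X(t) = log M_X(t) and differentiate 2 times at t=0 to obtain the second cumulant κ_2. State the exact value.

κ_2 = D^2[K](0) = 1/4

M_X(t) = e^(t^2/8 - 3*t/2)
K_X(t) = log M_X(t) = t^2/8 - 3*t/2
D^2[K](t) = 1/4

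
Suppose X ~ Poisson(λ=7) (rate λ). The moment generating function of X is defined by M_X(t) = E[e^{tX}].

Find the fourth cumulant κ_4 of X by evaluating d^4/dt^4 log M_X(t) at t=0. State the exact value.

M_X(t) = e^(7*e^(t) - 7)
K_X(t) = log M_X(t) = 7*e^(t) - 7
D^4[K](t) = 7*e^(t)

κ_4 = D^4[K](0) = 7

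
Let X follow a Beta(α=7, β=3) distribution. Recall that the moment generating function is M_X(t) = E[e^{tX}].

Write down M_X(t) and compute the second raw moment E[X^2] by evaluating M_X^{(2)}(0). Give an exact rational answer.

M_X(t) = ₁F₁(7; 10; t)
dM/dt = 7*₁F₁(8; 11; t)/10
d^2M/dt^2 = 28*₁F₁(9; 12; t)/55

E[X^2] = d^2M/dt^2 |_{t=0} = 28/55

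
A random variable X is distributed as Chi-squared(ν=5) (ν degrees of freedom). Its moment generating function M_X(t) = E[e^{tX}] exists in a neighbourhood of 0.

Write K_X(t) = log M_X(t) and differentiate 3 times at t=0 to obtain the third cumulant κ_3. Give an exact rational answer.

κ_3 = K′′′(0) = 40

M_X(t) = (1 - 2*t)^(-5/2)
K_X(t) = log M_X(t) = -5*log(1 - 2*t)/2
K′(t) = -5/(2*t - 1)
K′′(t) = 10/(4*t^2 - 4*t + 1)
K′′′(t) = -40/(8*t^3 - 12*t^2 + 6*t - 1)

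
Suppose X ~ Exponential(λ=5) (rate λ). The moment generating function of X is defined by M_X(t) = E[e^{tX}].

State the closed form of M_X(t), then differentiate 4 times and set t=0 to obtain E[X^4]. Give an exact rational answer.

M_X(t) = 5/(5 - t)
D^4[M](t) = -120/(t^5 - 25*t^4 + 250*t^3 - 1250*t^2 + 3125*t - 3125)

E[X^4] = D^4[M](0) = 24/625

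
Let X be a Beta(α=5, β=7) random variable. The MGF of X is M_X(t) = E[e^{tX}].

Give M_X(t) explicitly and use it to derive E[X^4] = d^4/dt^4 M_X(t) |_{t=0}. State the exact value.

M_X(t) = ₁F₁(5; 12; t)
dM/dt = 5*₁F₁(6; 13; t)/12
d^2M/dt^2 = 5*₁F₁(7; 14; t)/26
d^3M/dt^3 = 5*₁F₁(8; 15; t)/52
d^4M/dt^4 = 2*₁F₁(9; 16; t)/39

E[X^4] = d^4M/dt^4 |_{t=0} = 2/39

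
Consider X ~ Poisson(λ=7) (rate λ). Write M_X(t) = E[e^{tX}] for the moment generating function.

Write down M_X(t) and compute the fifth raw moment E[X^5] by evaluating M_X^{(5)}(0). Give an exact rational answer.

E[X^5] = M^(5)(0) = 50134

M_X(t) = e^(7*e^(t) - 7)
M^(5)(t) = (16807*e^(5*t)*e^(7*e^(t)) + 24010*e^(4*t)*e^(7*e^(t)) + 8575*e^(3*t)*e^(7*e^(t)) + 735*e^(2*t)*e^(7*e^(t)) + 7*e^(t)*e^(7*e^(t)))*e^(-7)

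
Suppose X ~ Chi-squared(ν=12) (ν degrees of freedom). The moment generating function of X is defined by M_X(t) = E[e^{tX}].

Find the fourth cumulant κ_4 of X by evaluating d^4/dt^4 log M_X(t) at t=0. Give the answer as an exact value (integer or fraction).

M_X(t) = (1 - 2*t)^(-6)
K_X(t) = log M_X(t) = -6*log(1 - 2*t)
dK/dt = -12/(2*t - 1)
d^2K/dt^2 = 24/(4*t^2 - 4*t + 1)
d^3K/dt^3 = -96/(8*t^3 - 12*t^2 + 6*t - 1)
d^4K/dt^4 = 576/(16*t^4 - 32*t^3 + 24*t^2 - 8*t + 1)

κ_4 = d^4K/dt^4 |_{t=0} = 576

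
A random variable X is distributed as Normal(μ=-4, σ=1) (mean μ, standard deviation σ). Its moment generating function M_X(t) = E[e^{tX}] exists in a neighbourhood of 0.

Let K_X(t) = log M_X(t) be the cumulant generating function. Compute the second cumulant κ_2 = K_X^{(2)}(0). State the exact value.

κ_2 = D^2[K](0) = 1

M_X(t) = e^(t^2/2 - 4*t)
K_X(t) = log M_X(t) = t^2/2 - 4*t
D^2[K](t) = 1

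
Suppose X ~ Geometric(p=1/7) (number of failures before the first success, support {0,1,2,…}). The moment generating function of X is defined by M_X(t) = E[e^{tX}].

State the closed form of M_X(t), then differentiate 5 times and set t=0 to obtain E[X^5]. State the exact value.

E[X^5] = d^5M/dt^5 |_{t=0} = 1277646

M_X(t) = 1/(7*(1 - 6*e^(t)/7))
dM/dt = 6*e^(t)/(36*e^(2*t) - 84*e^(t) + 49)
d^2M/dt^2 = (-36*e^(2*t) - 42*e^(t))/(216*e^(3*t) - 756*e^(2*t) + 882*e^(t) - 343)
d^3M/dt^3 = (216*e^(3*t) + 1008*e^(2*t) + 294*e^(t))/(1296*e^(4*t) - 6048*e^(3*t) + 10584*e^(2*t) - 8232*e^(t) + 2401)
d^4M/dt^4 = (-1296*e^(4*t) - 16632*e^(3*t) - 19404*e^(2*t) - 2058*e^(t))/(7776*e^(5*t) - 45360*e^(4*t) + 105840*e^(3*t) - 123480*e^(2*t) + 72030*e^(t) - 16807)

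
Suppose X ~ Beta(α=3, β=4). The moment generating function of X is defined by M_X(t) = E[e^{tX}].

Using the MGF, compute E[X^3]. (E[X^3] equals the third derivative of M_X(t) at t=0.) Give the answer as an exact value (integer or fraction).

E[X^3] = D^3[M](0) = 5/42

M_X(t) = ₁F₁(3; 7; t)
D^3[M](t) = 5*₁F₁(6; 10; t)/42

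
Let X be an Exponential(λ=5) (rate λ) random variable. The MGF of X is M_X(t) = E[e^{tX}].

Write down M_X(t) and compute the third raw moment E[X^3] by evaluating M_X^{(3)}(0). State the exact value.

E[X^3] = M′′′(0) = 6/125

M_X(t) = 5/(5 - t)
M′(t) = 5/(t^2 - 10*t + 25)
M′′(t) = -10/(t^3 - 15*t^2 + 75*t - 125)
M′′′(t) = 30/(t^4 - 20*t^3 + 150*t^2 - 500*t + 625)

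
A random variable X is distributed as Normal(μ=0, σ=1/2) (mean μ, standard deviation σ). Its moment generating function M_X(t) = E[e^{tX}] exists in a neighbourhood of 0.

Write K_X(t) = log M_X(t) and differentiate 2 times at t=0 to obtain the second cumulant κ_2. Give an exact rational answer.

κ_2 = K′′(0) = 1/4

M_X(t) = e^(t^2/8)
K_X(t) = log M_X(t) = t^2/8
K′(t) = t/4
K′′(t) = 1/4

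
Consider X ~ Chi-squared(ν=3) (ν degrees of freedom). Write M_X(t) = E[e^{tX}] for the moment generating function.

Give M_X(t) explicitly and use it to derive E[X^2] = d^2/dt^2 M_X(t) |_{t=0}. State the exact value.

E[X^2] = M^(2)(0) = 15

M_X(t) = (1 - 2*t)^(-3/2)
M^(2)(t) = -15/(8*t^3*√(1 - 2*t) - 12*t^2*√(1 - 2*t) + 6*t*√(1 - 2*t) - √(1 - 2*t))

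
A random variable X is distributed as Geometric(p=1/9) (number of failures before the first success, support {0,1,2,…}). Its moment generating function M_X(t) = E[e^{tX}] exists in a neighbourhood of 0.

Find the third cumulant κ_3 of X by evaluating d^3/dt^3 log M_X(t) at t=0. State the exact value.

κ_3 = K′′′(0) = 1224

M_X(t) = 1/(9*(1 - 8*e^(t)/9))
K_X(t) = log M_X(t) = -log(1 - 8*e^(t)/9) - 2*log(3)
K′(t) = -8*e^(t)/(8*e^(t) - 9)
K′′(t) = 72*e^(t)/(64*e^(2*t) - 144*e^(t) + 81)
K′′′(t) = (-576*e^(2*t) - 648*e^(t))/(512*e^(3*t) - 1728*e^(2*t) + 1944*e^(t) - 729)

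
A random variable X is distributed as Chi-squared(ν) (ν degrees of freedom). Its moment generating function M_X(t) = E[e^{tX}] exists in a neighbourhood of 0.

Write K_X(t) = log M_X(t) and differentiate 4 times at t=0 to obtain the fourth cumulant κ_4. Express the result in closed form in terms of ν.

κ_4 = D^4[K](0) = 48*ν

M_X(t) = (1 - 2*t)^(-ν/2)
K_X(t) = log M_X(t) = -ν*log(1 - 2*t)/2
D^4[K](t) = 48*ν/(16*t^4 - 32*t^3 + 24*t^2 - 8*t + 1)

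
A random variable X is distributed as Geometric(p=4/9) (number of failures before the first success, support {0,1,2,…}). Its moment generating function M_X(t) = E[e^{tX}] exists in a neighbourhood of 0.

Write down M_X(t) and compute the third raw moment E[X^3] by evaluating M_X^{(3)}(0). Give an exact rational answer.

M_X(t) = 4/(9*(1 - 5*e^(t)/9))
M′(t) = 20*e^(t)/(25*e^(2*t) - 90*e^(t) + 81)
M′′(t) = (-100*e^(2*t) - 180*e^(t))/(125*e^(3*t) - 675*e^(2*t) + 1215*e^(t) - 729)
M′′′(t) = (500*e^(3*t) + 3600*e^(2*t) + 1620*e^(t))/(625*e^(4*t) - 4500*e^(3*t) + 12150*e^(2*t) - 14580*e^(t) + 6561)

E[X^3] = M′′′(0) = 715/32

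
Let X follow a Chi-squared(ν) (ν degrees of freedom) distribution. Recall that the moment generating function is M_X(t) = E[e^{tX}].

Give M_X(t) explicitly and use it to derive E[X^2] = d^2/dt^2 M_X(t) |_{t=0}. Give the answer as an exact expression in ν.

M_X(t) = (1 - 2*t)^(-ν/2)
M′(t) = -ν/(2*t*(1 - 2*t)^(ν/2) - (1 - 2*t)^(ν/2))
M′′(t) = (ν^2 + 2*ν)/(4*t^2*(1 - 2*t)^(ν/2) - 4*t*(1 - 2*t)^(ν/2) + (1 - 2*t)^(ν/2))

E[X^2] = M′′(0) = ν*(ν + 2)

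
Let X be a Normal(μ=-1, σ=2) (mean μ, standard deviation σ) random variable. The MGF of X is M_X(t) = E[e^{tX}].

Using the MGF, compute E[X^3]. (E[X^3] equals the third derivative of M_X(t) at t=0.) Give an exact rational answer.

E[X^3] = M′′′(0) = -13

M_X(t) = e^(2*t^2 - t)
M′(t) = 4*t*e^(-t)*e^(2*t^2) - e^(-t)*e^(2*t^2)
M′′(t) = (16*t^2*e^(2*t^2) - 8*t*e^(2*t^2) + 5*e^(2*t^2))*e^(-t)
M′′′(t) = (64*t^3*e^(2*t^2) - 48*t^2*e^(2*t^2) + 60*t*e^(2*t^2) - 13*e^(2*t^2))*e^(-t)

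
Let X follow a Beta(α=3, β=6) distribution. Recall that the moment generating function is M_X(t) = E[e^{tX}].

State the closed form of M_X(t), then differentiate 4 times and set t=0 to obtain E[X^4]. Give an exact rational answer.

E[X^4] = M′′′′(0) = 1/33

M_X(t) = ₁F₁(3; 9; t)
M′(t) = ₁F₁(4; 10; t)/3
M′′(t) = 2*₁F₁(5; 11; t)/15
M′′′(t) = 2*₁F₁(6; 12; t)/33
M′′′′(t) = ₁F₁(7; 13; t)/33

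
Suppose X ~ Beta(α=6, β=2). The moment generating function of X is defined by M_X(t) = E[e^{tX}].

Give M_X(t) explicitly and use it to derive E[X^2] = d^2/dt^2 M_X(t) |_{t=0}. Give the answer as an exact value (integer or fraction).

E[X^2] = M^(2)(0) = 7/12

M_X(t) = ₁F₁(6; 8; t)
M^(2)(t) = 7*₁F₁(8; 10; t)/12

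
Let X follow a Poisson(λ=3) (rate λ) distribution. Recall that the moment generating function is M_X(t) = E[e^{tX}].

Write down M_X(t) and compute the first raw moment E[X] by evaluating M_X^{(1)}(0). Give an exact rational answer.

E[X] = M^(1)(0) = 3

M_X(t) = e^(3*e^(t) - 3)
M^(1)(t) = 3*e^(-3)*e^(t)*e^(3*e^(t))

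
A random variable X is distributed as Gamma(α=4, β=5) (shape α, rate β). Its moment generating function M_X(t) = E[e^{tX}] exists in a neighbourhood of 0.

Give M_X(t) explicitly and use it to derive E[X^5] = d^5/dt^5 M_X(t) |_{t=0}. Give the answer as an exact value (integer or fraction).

M_X(t) = 625/(5 - t)^4
dM/dt = -2500/(t^5 - 25*t^4 + 250*t^3 - 1250*t^2 + 3125*t - 3125)
d^2M/dt^2 = 12500/(t^6 - 30*t^5 + 375*t^4 - 2500*t^3 + 9375*t^2 - 18750*t + 15625)
d^3M/dt^3 = -75000/(t^7 - 35*t^6 + 525*t^5 - 4375*t^4 + 21875*t^3 - 65625*t^2 + 109375*t - 78125)
d^4M/dt^4 = 525000/(t^8 - 40*t^7 + 700*t^6 - 7000*t^5 + 43750*t^4 - 175000*t^3 + 437500*t^2 - 625000*t + 390625)
d^5M/dt^5 = -4200000/(t^9 - 45*t^8 + 900*t^7 - 10500*t^6 + 78750*t^5 - 393750*t^4 + 1312500*t^3 - 2812500*t^2 + 3515625*t - 1953125)

E[X^5] = d^5M/dt^5 |_{t=0} = 1344/625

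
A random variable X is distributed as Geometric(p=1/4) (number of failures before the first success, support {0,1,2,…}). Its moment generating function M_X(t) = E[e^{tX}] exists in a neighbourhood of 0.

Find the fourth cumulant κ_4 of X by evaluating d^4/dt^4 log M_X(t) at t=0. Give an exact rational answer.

κ_4 = K^(4)(0) = 876

M_X(t) = 1/(4*(1 - 3*e^(t)/4))
K_X(t) = log M_X(t) = -log(1 - 3*e^(t)/4) - 2*log(2)
K^(4)(t) = (108*e^(3*t) + 576*e^(2*t) + 192*e^(t))/(81*e^(4*t) - 432*e^(3*t) + 864*e^(2*t) - 768*e^(t) + 256)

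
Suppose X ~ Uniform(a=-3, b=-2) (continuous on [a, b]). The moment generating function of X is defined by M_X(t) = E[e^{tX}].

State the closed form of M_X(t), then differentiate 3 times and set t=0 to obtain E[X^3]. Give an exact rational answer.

M_X(t) = (e^(-2*t) - e^(-3*t))/t
M′(t) = (-2*t*e^(t) + 3*t - e^(t) + 1)*e^(-3*t)/t^2
M′′(t) = (4*t^2*e^(t) - 9*t^2 + 4*t*e^(t) - 6*t + 2*e^(t) - 2)*e^(-3*t)/t^3
M′′′(t) = (-8*t^3*e^(t) + 27*t^3 - 12*t^2*e^(t) + 27*t^2 - 12*t*e^(t) + 18*t - 6*e^(t) + 6)*e^(-3*t)/t^4

E[X^3] = M′′′(0) = -65/4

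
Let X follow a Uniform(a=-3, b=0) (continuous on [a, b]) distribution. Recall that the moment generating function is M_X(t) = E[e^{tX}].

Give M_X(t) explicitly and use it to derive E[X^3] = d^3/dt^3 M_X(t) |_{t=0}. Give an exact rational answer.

M_X(t) = (1 - e^(-3*t))/(3*t)
dM/dt = (3*t - e^(3*t) + 1)*e^(-3*t)/(3*t^2)
d^2M/dt^2 = (-9*t^2 - 6*t + 2*e^(3*t) - 2)*e^(-3*t)/(3*t^3)
d^3M/dt^3 = (9*t^3 + 9*t^2 + 6*t - 2*e^(3*t) + 2)*e^(-3*t)/t^4

E[X^3] = d^3M/dt^3 |_{t=0} = -27/4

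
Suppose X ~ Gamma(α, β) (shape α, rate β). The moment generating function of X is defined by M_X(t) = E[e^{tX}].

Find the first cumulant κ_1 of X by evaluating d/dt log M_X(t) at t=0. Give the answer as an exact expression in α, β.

M_X(t) = (β/(β - t))^α
K_X(t) = log M_X(t) = α*(log(β) - log(β - t))
K^(1)(t) = -α/(-β + t)

κ_1 = K^(1)(0) = α/β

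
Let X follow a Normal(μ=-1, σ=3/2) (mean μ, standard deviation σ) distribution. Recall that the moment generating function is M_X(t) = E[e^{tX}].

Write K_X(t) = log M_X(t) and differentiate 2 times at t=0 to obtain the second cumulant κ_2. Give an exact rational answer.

κ_2 = d^2K/dt^2 |_{t=0} = 9/4

M_X(t) = e^(9*t^2/8 - t)
K_X(t) = log M_X(t) = 9*t^2/8 - t
dK/dt = 9*t/4 - 1
d^2K/dt^2 = 9/4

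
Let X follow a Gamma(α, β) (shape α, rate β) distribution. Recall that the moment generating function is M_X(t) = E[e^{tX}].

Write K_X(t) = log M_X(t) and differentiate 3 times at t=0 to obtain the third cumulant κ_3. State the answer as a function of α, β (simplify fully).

κ_3 = d^3K/dt^3 |_{t=0} = 2*α/β^3

M_X(t) = (β/(β - t))^α
K_X(t) = log M_X(t) = α*(log(β) - log(β - t))
dK/dt = -α/(-β + t)
d^2K/dt^2 = α/(β^2 - 2*β*t + t^2)
d^3K/dt^3 = -2*α/(-β^3 + 3*β^2*t - 3*β*t^2 + t^3)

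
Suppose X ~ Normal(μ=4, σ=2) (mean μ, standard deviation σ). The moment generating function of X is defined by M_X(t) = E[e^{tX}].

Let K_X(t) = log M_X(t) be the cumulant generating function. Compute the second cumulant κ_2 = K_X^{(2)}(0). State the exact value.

κ_2 = K^(2)(0) = 4

M_X(t) = e^(2*t^2 + 4*t)
K_X(t) = log M_X(t) = 2*t^2 + 4*t
K^(2)(t) = 4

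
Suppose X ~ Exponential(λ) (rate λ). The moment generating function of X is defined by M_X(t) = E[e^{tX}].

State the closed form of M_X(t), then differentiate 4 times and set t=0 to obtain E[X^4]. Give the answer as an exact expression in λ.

E[X^4] = M′′′′(0) = 24/λ^4

M_X(t) = λ/(λ - t)
M′(t) = λ/(λ^2 - 2*λ*t + t^2)
M′′(t) = -2*λ/(-λ^3 + 3*λ^2*t - 3*λ*t^2 + t^3)
M′′′(t) = 6*λ/(λ^4 - 4*λ^3*t + 6*λ^2*t^2 - 4*λ*t^3 + t^4)
M′′′′(t) = -24*λ/(-λ^5 + 5*λ^4*t - 10*λ^3*t^2 + 10*λ^2*t^3 - 5*λ*t^4 + t^5)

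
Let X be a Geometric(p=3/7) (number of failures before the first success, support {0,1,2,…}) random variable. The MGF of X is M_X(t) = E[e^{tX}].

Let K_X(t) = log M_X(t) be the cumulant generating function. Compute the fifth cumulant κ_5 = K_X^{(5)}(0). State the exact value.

M_X(t) = 3/(7*(1 - 4*e^(t)/7))
K_X(t) = log M_X(t) = -log(1 - 4*e^(t)/7) - log(7) + log(3)
K^(5)(t) = (-1792*e^(4*t) - 34496*e^(3*t) - 60368*e^(2*t) - 9604*e^(t))/(1024*e^(5*t) - 8960*e^(4*t) + 31360*e^(3*t) - 54880*e^(2*t) + 48020*e^(t) - 16807)

κ_5 = K^(5)(0) = 35420/81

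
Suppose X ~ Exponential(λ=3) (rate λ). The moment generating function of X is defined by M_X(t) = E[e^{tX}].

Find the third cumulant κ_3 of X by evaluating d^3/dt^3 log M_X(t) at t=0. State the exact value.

κ_3 = d^3K/dt^3 |_{t=0} = 2/27

M_X(t) = 3/(3 - t)
K_X(t) = log M_X(t) = -log(3 - t) + log(3)
dK/dt = -1/(t - 3)
d^2K/dt^2 = 1/(t^2 - 6*t + 9)
d^3K/dt^3 = -2/(t^3 - 9*t^2 + 27*t - 27)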